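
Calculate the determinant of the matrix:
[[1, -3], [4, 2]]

For a 2×2 matrix [[a, b], [c, d]], det = ad - bc
det = (1)(2) - (-3)(4) = 2 - -12 = 14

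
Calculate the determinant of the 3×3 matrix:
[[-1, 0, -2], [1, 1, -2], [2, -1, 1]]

Expansion along first row:
det = -1·det([[1,-2],[-1,1]]) - 0·det([[1,-2],[2,1]]) + -2·det([[1,1],[2,-1]])
    = -1·(1·1 - -2·-1) - 0·(1·1 - -2·2) + -2·(1·-1 - 1·2)
    = -1·-1 - 0·5 + -2·-3
    = 1 + 0 + 6 = 7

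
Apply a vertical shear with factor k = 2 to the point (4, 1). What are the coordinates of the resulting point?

Shear matrix for vertical shear with factor k = 2:
[[1, 0], [2, 1]]
Result: (4, 1) → (4, 9)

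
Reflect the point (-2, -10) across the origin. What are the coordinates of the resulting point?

Reflection across origin: (-2, -10) → (2, 10)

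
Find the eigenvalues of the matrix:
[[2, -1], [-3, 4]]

Characteristic equation: det(A - λI) = 0
λ² - (trace)λ + (det) = 0
trace = 2 + 4 = 6, det = (2)(4) - (-1)(-3) = 5
λ² - (6)λ + (5) = 0
λ = (6 ± √((6)² - 4·(5))) / 2 = (6 ± √16) / 2
Solving: λ = 1, 5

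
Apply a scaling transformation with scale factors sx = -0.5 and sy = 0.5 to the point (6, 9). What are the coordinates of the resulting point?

Scaling matrix:
[[-0.50, 0], [0, 0.50]]
Result: (6 × -0.5, 9 × 0.5) = (-3, 4.5)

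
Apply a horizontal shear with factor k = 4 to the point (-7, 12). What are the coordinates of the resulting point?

Shear matrix for horizontal shear with factor k = 4:
[[1, 4], [0, 1]]
Result: (-7, 12) → (41, 12)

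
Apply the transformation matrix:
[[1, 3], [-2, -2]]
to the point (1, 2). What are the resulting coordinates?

Matrix multiplication:
[[1, 3], [-2, -2]] × [1, 2]ᵀ
= [(1)(1) + (3)(2), (-2)(1) + (-2)(2)]ᵀ
= [7, -6]ᵀ
Result: (7, -6)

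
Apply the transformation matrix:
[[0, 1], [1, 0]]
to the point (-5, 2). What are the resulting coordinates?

Matrix multiplication:
[[0, 1], [1, 0]] × [-5, 2]ᵀ
= [(0)(-5) + (1)(2), (1)(-5) + (0)(2)]ᵀ
= [2, -5]ᵀ
Result: (2, -5)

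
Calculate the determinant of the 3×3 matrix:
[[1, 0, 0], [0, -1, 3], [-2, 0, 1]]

Expansion along first row:
det = 1·det([[-1,3],[0,1]]) - 0·det([[0,3],[-2,1]]) + 0·det([[0,-1],[-2,0]])
    = 1·(-1·1 - 3·0) - 0·(0·1 - 3·-2) + 0·(0·0 - -1·-2)
    = 1·-1 - 0·6 + 0·-2
    = -1 + 0 + 0 = -1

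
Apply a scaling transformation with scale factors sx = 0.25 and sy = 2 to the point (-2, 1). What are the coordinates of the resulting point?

Scaling matrix:
[[0.25, 0], [0, 2]]
Result: (-2 × 0.25, 1 × 2) = (-0.5, 2)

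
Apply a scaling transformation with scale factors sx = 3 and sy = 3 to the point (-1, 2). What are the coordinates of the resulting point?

Scaling matrix:
[[3, 0], [0, 3]]
Result: (-1 × 3, 2 × 3) = (-3, 6)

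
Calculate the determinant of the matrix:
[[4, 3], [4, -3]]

For a 2×2 matrix [[a, b], [c, d]], det = ad - bc
det = (4)(-3) - (3)(4) = -12 - 12 = -24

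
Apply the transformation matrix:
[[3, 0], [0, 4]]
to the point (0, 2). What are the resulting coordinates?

Matrix multiplication:
[[3, 0], [0, 4]] × [0, 2]ᵀ
= [(3)(0) + (0)(2), (0)(0) + (4)(2)]ᵀ
= [0, 8]ᵀ
Result: (0, 8)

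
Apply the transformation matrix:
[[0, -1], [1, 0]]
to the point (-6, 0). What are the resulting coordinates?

Matrix multiplication:
[[0, -1], [1, 0]] × [-6, 0]ᵀ
= [(0)(-6) + (-1)(0), (1)(-6) + (0)(0)]ᵀ
= [0, -6]ᵀ
Result: (0, -6)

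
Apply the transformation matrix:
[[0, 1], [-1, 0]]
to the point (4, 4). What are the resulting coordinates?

Matrix multiplication:
[[0, 1], [-1, 0]] × [4, 4]ᵀ
= [(0)(4) + (1)(4), (-1)(4) + (0)(4)]ᵀ
= [4, -4]ᵀ
Result: (4, -4)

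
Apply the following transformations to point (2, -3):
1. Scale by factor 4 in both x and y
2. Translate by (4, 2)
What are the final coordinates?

Step 1: Scale (2, -3) by 4 → (8, -12)
Step 2: Translate by (4, 2) → (12, -10)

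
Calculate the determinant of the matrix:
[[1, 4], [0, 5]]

For a 2×2 matrix [[a, b], [c, d]], det = ad - bc
det = (1)(5) - (4)(0) = 5 - 0 = 5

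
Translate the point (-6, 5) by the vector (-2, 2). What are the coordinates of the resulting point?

Translation by (-2, 2) (homogeneous matrix [[1, 0, -2], [0, 1, 2], [0, 0, 1]]):
x' = -6 + -2 = -8
y' = 5 + 2 = 7
Result: (-8, 7)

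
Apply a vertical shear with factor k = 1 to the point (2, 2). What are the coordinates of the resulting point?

Shear matrix for vertical shear with factor k = 1:
[[1, 0], [1, 1]]
Result: (2, 2) → (2, 4)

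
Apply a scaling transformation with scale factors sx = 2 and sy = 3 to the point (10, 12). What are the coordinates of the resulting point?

Scaling matrix:
[[2, 0], [0, 3]]
Result: (10 × 2, 12 × 3) = (20, 36)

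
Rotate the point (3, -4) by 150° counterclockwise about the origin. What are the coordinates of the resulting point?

Rotation matrix for 150°: [[cos 150°, -sin 150°], [sin 150°, cos 150°]] ≈ [[-0.866025, -0.500000], [0.500000, -0.866025]]
[[-0.866025, -0.500000], [0.500000, -0.866025]] × [3, -4]ᵀ ≈ [-0.5981, 4.9641]ᵀ
Result: (-0.5981, 4.9641)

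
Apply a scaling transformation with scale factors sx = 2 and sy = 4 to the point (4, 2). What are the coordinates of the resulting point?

Scaling matrix:
[[2, 0], [0, 4]]
Result: (4 × 2, 2 × 4) = (8, 8)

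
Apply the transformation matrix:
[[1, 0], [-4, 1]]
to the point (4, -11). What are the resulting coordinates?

Matrix multiplication:
[[1, 0], [-4, 1]] × [4, -11]ᵀ
= [(1)(4) + (0)(-11), (-4)(4) + (1)(-11)]ᵀ
= [4, -27]ᵀ
Result: (4, -27)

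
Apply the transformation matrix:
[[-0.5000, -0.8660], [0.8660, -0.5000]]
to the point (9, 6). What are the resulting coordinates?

Matrix multiplication:
[[-0.5000, -0.8660], [0.8660, -0.5000]] × [9, 6]ᵀ
= [(-0.5000)(9) + (-0.8660)(6), (0.8660)(9) + (-0.5000)(6)]ᵀ
= [-9.6960, 4.7940]ᵀ
Result: (-9.6960, 4.7940)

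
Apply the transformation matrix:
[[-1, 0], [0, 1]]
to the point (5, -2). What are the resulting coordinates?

Matrix multiplication:
[[-1, 0], [0, 1]] × [5, -2]ᵀ
= [(-1)(5) + (0)(-2), (0)(5) + (1)(-2)]ᵀ
= [-5, -2]ᵀ
Result: (-5, -2)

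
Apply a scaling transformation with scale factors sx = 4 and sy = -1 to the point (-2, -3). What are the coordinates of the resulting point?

Scaling matrix:
[[4, 0], [0, -1]]
Result: (-2 × 4, -3 × -1) = (-8, 3)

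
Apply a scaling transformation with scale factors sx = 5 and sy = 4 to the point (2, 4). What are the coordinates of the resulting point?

Scaling matrix:
[[5, 0], [0, 4]]
Result: (2 × 5, 4 × 4) = (10, 16)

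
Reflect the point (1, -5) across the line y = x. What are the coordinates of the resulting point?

Reflection across line y = x: (1, -5) → (-5, 1)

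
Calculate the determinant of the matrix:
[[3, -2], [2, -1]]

For a 2×2 matrix [[a, b], [c, d]], det = ad - bc
det = (3)(-1) - (-2)(2) = -3 - -4 = 1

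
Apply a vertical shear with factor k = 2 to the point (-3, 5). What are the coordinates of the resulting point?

Shear matrix for vertical shear with factor k = 2:
[[1, 0], [2, 1]]
Result: (-3, 5) → (-3, -1)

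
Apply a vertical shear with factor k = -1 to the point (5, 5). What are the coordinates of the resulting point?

Shear matrix for vertical shear with factor k = -1:
[[1, 0], [-1, 1]]
Result: (5, 5) → (5, 0)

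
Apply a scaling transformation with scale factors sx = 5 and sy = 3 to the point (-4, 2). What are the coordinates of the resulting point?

Scaling matrix:
[[5, 0], [0, 3]]
Result: (-4 × 5, 2 × 3) = (-20, 6)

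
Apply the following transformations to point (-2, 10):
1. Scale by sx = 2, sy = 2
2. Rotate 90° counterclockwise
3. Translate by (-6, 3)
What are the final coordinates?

Step 1: Scale → (-4, 20)
Step 2: Rotate 90° → (-20, -4)
Step 3: Translate → (-26, -1)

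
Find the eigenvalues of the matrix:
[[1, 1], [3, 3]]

Characteristic equation: det(A - λI) = 0
λ² - (trace)λ + (det) = 0
trace = 1 + 3 = 4, det = (1)(3) - (1)(3) = 0
λ² - (4)λ + (0) = 0
λ = (4 ± √((4)² - 4·(0))) / 2 = (4 ± √16) / 2
Solving: λ = 0, 4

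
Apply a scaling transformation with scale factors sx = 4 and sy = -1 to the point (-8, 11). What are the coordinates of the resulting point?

Scaling matrix:
[[4, 0], [0, -1]]
Result: (-8 × 4, 11 × -1) = (-32, -11)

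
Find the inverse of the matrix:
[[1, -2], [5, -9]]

For [[a,b],[c,d]], inverse = (1/det)·[[d,-b],[-c,a]]
det = (1)(-9) - (-2)(5) = -9 - -10 = 1
Inverse = [[-9, 2], [-5, 1]]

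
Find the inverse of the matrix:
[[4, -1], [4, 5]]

For [[a,b],[c,d]], inverse = (1/det)·[[d,-b],[-c,a]]
det = (4)(5) - (-1)(4) = 20 - -4 = 24
Inverse = (1/24)·[[5, 1], [-4, 4]]
= [[5/24, 1/24], [-1/6, 1/6]]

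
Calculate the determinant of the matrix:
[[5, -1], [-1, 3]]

For a 2×2 matrix [[a, b], [c, d]], det = ad - bc
det = (5)(3) - (-1)(-1) = 15 - 1 = 14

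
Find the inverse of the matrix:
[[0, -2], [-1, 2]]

For [[a,b],[c,d]], inverse = (1/det)·[[d,-b],[-c,a]]
det = (0)(2) - (-2)(-1) = 0 - 2 = -2
Inverse = (1/-2)·[[2, 2], [1, 0]]
= [[-1, -1], [-1/2, 0]]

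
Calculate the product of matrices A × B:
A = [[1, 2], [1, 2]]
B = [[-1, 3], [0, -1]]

Matrix multiplication:
C[0][0] = 1×-1 + 2×0 = -1
C[0][1] = 1×3 + 2×-1 = 1
C[1][0] = 1×-1 + 2×0 = -1
C[1][1] = 1×3 + 2×-1 = 1
Result: [[-1, 1], [-1, 1]]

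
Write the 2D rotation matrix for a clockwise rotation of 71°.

Rotation matrix formula: [[cos θ, -sin θ], [sin θ, cos θ]]
A clockwise rotation by 71° is equivalent to a counterclockwise rotation by -71°.
For θ = -71°:
cos(-71°) = 0.3256
sin(-71°) = -0.9455
Result: [[0.3256, 0.9455], [-0.9455, 0.3256]]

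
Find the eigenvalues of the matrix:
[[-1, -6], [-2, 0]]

Characteristic equation: det(A - λI) = 0
λ² - (trace)λ + (det) = 0
trace = -1 + 0 = -1, det = (-1)(0) - (-6)(-2) = -12
λ² - (-1)λ + (-12) = 0
λ = (-1 ± √((-1)² - 4·(-12))) / 2 = (-1 ± √49) / 2
Solving: λ = -4, 3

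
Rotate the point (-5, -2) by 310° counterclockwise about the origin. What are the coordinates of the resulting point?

Rotation matrix for 310°: [[cos 310°, -sin 310°], [sin 310°, cos 310°]] ≈ [[0.642788, 0.766044], [-0.766044, 0.642788]]
[[0.642788, 0.766044], [-0.766044, 0.642788]] × [-5, -2]ᵀ ≈ [-4.7460, 2.5446]ᵀ
Result: (-4.7460, 2.5446)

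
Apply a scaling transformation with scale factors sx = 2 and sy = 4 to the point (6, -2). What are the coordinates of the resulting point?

Scaling matrix:
[[2, 0], [0, 4]]
Result: (6 × 2, -2 × 4) = (12, -8)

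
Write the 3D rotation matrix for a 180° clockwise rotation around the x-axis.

Rotation matrix for clockwise 180° around x-axis:
A clockwise rotation by 180° is a counterclockwise rotation by -180°.
cos(-180°) = -1, sin(-180°) = 0
Result: [[1, 0, 0], [0, -1, 0], [0, 0, -1]]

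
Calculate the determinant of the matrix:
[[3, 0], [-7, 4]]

For a 2×2 matrix [[a, b], [c, d]], det = ad - bc
det = (3)(4) - (0)(-7) = 12 - 0 = 12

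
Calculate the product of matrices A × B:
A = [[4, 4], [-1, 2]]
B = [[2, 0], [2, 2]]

Matrix multiplication:
C[0][0] = 4×2 + 4×2 = 16
C[0][1] = 4×0 + 4×2 = 8
C[1][0] = -1×2 + 2×2 = 2
C[1][1] = -1×0 + 2×2 = 4
Result: [[16, 8], [2, 4]]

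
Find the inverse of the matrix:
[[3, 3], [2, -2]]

For [[a,b],[c,d]], inverse = (1/det)·[[d,-b],[-c,a]]
det = (3)(-2) - (3)(2) = -6 - 6 = -12
Inverse = (1/-12)·[[-2, -3], [-2, 3]]
= [[1/6, 1/4], [1/6, -1/4]]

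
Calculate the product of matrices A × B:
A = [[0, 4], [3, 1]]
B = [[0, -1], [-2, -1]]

Matrix multiplication:
C[0][0] = 0×0 + 4×-2 = -8
C[0][1] = 0×-1 + 4×-1 = -4
C[1][0] = 3×0 + 1×-2 = -2
C[1][1] = 3×-1 + 1×-1 = -4
Result: [[-8, -4], [-2, -4]]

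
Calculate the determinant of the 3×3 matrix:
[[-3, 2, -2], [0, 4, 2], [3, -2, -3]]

Expansion along first row:
det = -3·det([[4,2],[-2,-3]]) - 2·det([[0,2],[3,-3]]) + -2·det([[0,4],[3,-2]])
    = -3·(4·-3 - 2·-2) - 2·(0·-3 - 2·3) + -2·(0·-2 - 4·3)
    = -3·-8 - 2·-6 + -2·-12
    = 24 + 12 + 24 = 60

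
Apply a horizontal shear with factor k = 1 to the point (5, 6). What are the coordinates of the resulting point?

Shear matrix for horizontal shear with factor k = 1:
[[1, 1], [0, 1]]
Result: (5, 6) → (11, 6)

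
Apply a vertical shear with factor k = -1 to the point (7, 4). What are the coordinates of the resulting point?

Shear matrix for vertical shear with factor k = -1:
[[1, 0], [-1, 1]]
Result: (7, 4) → (7, -3)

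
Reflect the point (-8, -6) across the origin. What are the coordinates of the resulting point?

Reflection across origin: (-8, -6) → (8, 6)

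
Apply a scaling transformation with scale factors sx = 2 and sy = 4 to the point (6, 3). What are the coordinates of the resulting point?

Scaling matrix:
[[2, 0], [0, 4]]
Result: (6 × 2, 3 × 4) = (12, 12)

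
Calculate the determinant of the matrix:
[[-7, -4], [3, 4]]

For a 2×2 matrix [[a, b], [c, d]], det = ad - bc
det = (-7)(4) - (-4)(3) = -28 - -12 = -16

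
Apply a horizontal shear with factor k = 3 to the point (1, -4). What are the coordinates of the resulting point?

Shear matrix for horizontal shear with factor k = 3:
[[1, 3], [0, 1]]
Result: (1, -4) → (-11, -4)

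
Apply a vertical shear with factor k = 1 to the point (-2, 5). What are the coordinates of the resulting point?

Shear matrix for vertical shear with factor k = 1:
[[1, 0], [1, 1]]
Result: (-2, 5) → (-2, 3)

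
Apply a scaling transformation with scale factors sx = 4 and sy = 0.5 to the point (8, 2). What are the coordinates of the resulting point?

Scaling matrix:
[[4, 0], [0, 0.50]]
Result: (8 × 4, 2 × 0.5) = (32, 1)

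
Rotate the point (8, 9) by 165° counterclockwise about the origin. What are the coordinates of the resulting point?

Rotation matrix for 165°: [[cos 165°, -sin 165°], [sin 165°, cos 165°]] ≈ [[-0.965926, -0.258819], [0.258819, -0.965926]]
[[-0.965926, -0.258819], [0.258819, -0.965926]] × [8, 9]ᵀ ≈ [-10.0568, -6.6228]ᵀ
Result: (-10.0568, -6.6228)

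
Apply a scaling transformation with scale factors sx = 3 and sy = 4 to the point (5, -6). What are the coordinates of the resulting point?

Scaling matrix:
[[3, 0], [0, 4]]
Result: (5 × 3, -6 × 4) = (15, -24)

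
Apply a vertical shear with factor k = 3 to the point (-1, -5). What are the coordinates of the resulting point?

Shear matrix for vertical shear with factor k = 3:
[[1, 0], [3, 1]]
Result: (-1, -5) → (-1, -8)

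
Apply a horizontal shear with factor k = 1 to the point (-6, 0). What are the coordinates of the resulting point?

Shear matrix for horizontal shear with factor k = 1:
[[1, 1], [0, 1]]
Result: (-6, 0) → (-6, 0)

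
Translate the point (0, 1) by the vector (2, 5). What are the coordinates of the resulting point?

Translation by (2, 5) (homogeneous matrix [[1, 0, 2], [0, 1, 5], [0, 0, 1]]):
x' = 0 + 2 = 2
y' = 1 + 5 = 6
Result: (2, 6)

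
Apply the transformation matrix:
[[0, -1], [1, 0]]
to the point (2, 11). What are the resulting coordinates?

Matrix multiplication:
[[0, -1], [1, 0]] × [2, 11]ᵀ
= [(0)(2) + (-1)(11), (1)(2) + (0)(11)]ᵀ
= [-11, 2]ᵀ
Result: (-11, 2)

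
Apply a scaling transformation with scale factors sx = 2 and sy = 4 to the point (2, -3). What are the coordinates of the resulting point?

Scaling matrix:
[[2, 0], [0, 4]]
Result: (2 × 2, -3 × 4) = (4, -12)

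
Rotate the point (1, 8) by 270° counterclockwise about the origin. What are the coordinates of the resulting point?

Rotation matrix for 270°: [[cos 270°, -sin 270°], [sin 270°, cos 270°]] = [[0, 1], [-1, 0]]
[[0, 1], [-1, 0]] × [1, 8]ᵀ = [8, -1]ᵀ
Result: (8, -1)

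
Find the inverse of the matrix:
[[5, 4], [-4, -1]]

For [[a,b],[c,d]], inverse = (1/det)·[[d,-b],[-c,a]]
det = (5)(-1) - (4)(-4) = -5 - -16 = 11
Inverse = (1/11)·[[-1, -4], [4, 5]]
= [[-1/11, -4/11], [4/11, 5/11]]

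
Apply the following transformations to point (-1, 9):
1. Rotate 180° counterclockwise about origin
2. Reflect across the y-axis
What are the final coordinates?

Step 1: Rotate 180° → (1, -9)
Step 2: Reflect across y-axis → (-1, -9)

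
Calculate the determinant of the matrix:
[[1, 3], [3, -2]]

For a 2×2 matrix [[a, b], [c, d]], det = ad - bc
det = (1)(-2) - (3)(3) = -2 - 9 = -11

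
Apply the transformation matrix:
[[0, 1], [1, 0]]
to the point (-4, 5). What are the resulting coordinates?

Matrix multiplication:
[[0, 1], [1, 0]] × [-4, 5]ᵀ
= [(0)(-4) + (1)(5), (1)(-4) + (0)(5)]ᵀ
= [5, -4]ᵀ
Result: (5, -4)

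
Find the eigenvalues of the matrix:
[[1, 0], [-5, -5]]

Characteristic equation: det(A - λI) = 0
λ² - (trace)λ + (det) = 0
trace = 1 + -5 = -4, det = (1)(-5) - (0)(-5) = -5
λ² - (-4)λ + (-5) = 0
λ = (-4 ± √((-4)² - 4·(-5))) / 2 = (-4 ± √36) / 2
Solving: λ = -5, 1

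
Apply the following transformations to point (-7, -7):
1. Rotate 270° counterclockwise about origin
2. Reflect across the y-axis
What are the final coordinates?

Step 1: Rotate 270° → (-7, 7)
Step 2: Reflect across y-axis → (7, 7)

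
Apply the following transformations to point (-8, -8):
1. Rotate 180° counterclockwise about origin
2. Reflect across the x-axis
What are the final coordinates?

Step 1: Rotate 180° → (8, 8)
Step 2: Reflect across x-axis → (8, -8)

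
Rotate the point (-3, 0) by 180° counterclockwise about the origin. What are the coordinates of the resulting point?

Rotation matrix for 180°: [[cos 180°, -sin 180°], [sin 180°, cos 180°]] = [[-1, 0], [0, -1]]
[[-1, 0], [0, -1]] × [-3, 0]ᵀ = [3, 0]ᵀ
Result: (3, 0)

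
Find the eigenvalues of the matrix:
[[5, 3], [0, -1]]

Characteristic equation: det(A - λI) = 0
λ² - (trace)λ + (det) = 0
trace = 5 + -1 = 4, det = (5)(-1) - (3)(0) = -5
λ² - (4)λ + (-5) = 0
λ = (4 ± √((4)² - 4·(-5))) / 2 = (4 ± √36) / 2
Solving: λ = -1, 5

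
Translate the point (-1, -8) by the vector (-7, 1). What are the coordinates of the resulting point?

Translation by (-7, 1) (homogeneous matrix [[1, 0, -7], [0, 1, 1], [0, 0, 1]]):
x' = -1 + -7 = -8
y' = -8 + 1 = -7
Result: (-8, -7)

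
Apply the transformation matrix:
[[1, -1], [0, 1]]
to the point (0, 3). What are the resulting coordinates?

Matrix multiplication:
[[1, -1], [0, 1]] × [0, 3]ᵀ
= [(1)(0) + (-1)(3), (0)(0) + (1)(3)]ᵀ
= [-3, 3]ᵀ
Result: (-3, 3)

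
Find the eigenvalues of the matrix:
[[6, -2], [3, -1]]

Characteristic equation: det(A - λI) = 0
λ² - (trace)λ + (det) = 0
trace = 6 + -1 = 5, det = (6)(-1) - (-2)(3) = 0
λ² - (5)λ + (0) = 0
λ = (5 ± √((5)² - 4·(0))) / 2 = (5 ± √25) / 2
Solving: λ = 0, 5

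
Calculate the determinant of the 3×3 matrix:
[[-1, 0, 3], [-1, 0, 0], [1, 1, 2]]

Expansion along first row:
det = -1·det([[0,0],[1,2]]) - 0·det([[-1,0],[1,2]]) + 3·det([[-1,0],[1,1]])
    = -1·(0·2 - 0·1) - 0·(-1·2 - 0·1) + 3·(-1·1 - 0·1)
    = -1·0 - 0·-2 + 3·-1
    = 0 + 0 + -3 = -3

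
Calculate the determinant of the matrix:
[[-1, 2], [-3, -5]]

For a 2×2 matrix [[a, b], [c, d]], det = ad - bc
det = (-1)(-5) - (2)(-3) = 5 - -6 = 11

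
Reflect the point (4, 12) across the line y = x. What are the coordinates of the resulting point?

Reflection across line y = x: (4, 12) → (12, 4)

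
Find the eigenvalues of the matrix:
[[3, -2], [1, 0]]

Characteristic equation: det(A - λI) = 0
λ² - (trace)λ + (det) = 0
trace = 3 + 0 = 3, det = (3)(0) - (-2)(1) = 2
λ² - (3)λ + (2) = 0
λ = (3 ± √((3)² - 4·(2))) / 2 = (3 ± √1) / 2
Solving: λ = 1, 2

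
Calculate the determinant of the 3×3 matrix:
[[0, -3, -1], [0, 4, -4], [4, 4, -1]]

Expansion along first row:
det = 0·det([[4,-4],[4,-1]]) - -3·det([[0,-4],[4,-1]]) + -1·det([[0,4],[4,4]])
    = 0·(4·-1 - -4·4) - -3·(0·-1 - -4·4) + -1·(0·4 - 4·4)
    = 0·12 - -3·16 + -1·-16
    = 0 + 48 + 16 = 64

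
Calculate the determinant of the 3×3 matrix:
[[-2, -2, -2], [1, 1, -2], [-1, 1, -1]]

Expansion along first row:
det = -2·det([[1,-2],[1,-1]]) - -2·det([[1,-2],[-1,-1]]) + -2·det([[1,1],[-1,1]])
    = -2·(1·-1 - -2·1) - -2·(1·-1 - -2·-1) + -2·(1·1 - 1·-1)
    = -2·1 - -2·-3 + -2·2
    = -2 + -6 + -4 = -12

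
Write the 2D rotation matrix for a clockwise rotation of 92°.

Rotation matrix formula: [[cos θ, -sin θ], [sin θ, cos θ]]
A clockwise rotation by 92° is equivalent to a counterclockwise rotation by -92°.
For θ = -92°:
cos(-92°) = -0.0349
sin(-92°) = -0.9994
Result: [[-0.0349, 0.9994], [-0.9994, -0.0349]]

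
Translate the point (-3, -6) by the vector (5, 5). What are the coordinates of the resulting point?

Translation by (5, 5) (homogeneous matrix [[1, 0, 5], [0, 1, 5], [0, 0, 1]]):
x' = -3 + 5 = 2
y' = -6 + 5 = -1
Result: (2, -1)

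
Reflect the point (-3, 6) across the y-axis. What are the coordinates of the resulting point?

Reflection across y-axis: (-3, 6) → (3, 6)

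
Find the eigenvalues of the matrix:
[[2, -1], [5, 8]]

Characteristic equation: det(A - λI) = 0
λ² - (trace)λ + (det) = 0
trace = 2 + 8 = 10, det = (2)(8) - (-1)(5) = 21
λ² - (10)λ + (21) = 0
λ = (10 ± √((10)² - 4·(21))) / 2 = (10 ± √16) / 2
Solving: λ = 3, 7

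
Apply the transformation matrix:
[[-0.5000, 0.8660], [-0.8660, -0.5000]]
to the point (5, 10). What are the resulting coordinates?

Matrix multiplication:
[[-0.5000, 0.8660], [-0.8660, -0.5000]] × [5, 10]ᵀ
= [(-0.5000)(5) + (0.8660)(10), (-0.8660)(5) + (-0.5000)(10)]ᵀ
= [6.1600, -9.3300]ᵀ
Result: (6.1600, -9.3300)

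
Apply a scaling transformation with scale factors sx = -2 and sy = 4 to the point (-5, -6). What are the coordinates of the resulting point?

Scaling matrix:
[[-2, 0], [0, 4]]
Result: (-5 × -2, -6 × 4) = (10, -24)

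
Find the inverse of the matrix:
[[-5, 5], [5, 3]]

For [[a,b],[c,d]], inverse = (1/det)·[[d,-b],[-c,a]]
det = (-5)(3) - (5)(5) = -15 - 25 = -40
Inverse = (1/-40)·[[3, -5], [-5, -5]]
= [[-3/40, 1/8], [1/8, 1/8]]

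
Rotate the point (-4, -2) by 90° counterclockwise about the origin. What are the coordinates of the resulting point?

Rotation matrix for 90°: [[cos 90°, -sin 90°], [sin 90°, cos 90°]] = [[0, -1], [1, 0]]
[[0, -1], [1, 0]] × [-4, -2]ᵀ = [2, -4]ᵀ
Result: (2, -4)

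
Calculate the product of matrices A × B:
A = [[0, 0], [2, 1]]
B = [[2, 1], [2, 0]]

Matrix multiplication:
C[0][0] = 0×2 + 0×2 = 0
C[0][1] = 0×1 + 0×0 = 0
C[1][0] = 2×2 + 1×2 = 6
C[1][1] = 2×1 + 1×0 = 2
Result: [[0, 0], [6, 2]]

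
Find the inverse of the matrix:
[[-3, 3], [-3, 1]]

For [[a,b],[c,d]], inverse = (1/det)·[[d,-b],[-c,a]]
det = (-3)(1) - (3)(-3) = -3 - -9 = 6
Inverse = (1/6)·[[1, -3], [3, -3]]
= [[1/6, -1/2], [1/2, -1/2]]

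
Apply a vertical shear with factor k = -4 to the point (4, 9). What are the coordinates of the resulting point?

Shear matrix for vertical shear with factor k = -4:
[[1, 0], [-4, 1]]
Result: (4, 9) → (4, -7)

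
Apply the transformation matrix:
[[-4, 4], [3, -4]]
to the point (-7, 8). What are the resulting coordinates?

Matrix multiplication:
[[-4, 4], [3, -4]] × [-7, 8]ᵀ
= [(-4)(-7) + (4)(8), (3)(-7) + (-4)(8)]ᵀ
= [60, -53]ᵀ
Result: (60, -53)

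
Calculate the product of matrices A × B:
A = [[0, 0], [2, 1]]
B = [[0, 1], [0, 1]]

Matrix multiplication:
C[0][0] = 0×0 + 0×0 = 0
C[0][1] = 0×1 + 0×1 = 0
C[1][0] = 2×0 + 1×0 = 0
C[1][1] = 2×1 + 1×1 = 3
Result: [[0, 0], [0, 3]]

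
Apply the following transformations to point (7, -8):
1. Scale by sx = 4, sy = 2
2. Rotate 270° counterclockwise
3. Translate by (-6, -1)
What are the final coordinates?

Step 1: Scale → (28, -16)
Step 2: Rotate 270° → (-16, -28)
Step 3: Translate → (-22, -29)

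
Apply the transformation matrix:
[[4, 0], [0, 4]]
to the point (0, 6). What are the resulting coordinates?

Matrix multiplication:
[[4, 0], [0, 4]] × [0, 6]ᵀ
= [(4)(0) + (0)(6), (0)(0) + (4)(6)]ᵀ
= [0, 24]ᵀ
Result: (0, 24)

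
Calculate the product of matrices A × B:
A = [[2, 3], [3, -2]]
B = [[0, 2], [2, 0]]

Matrix multiplication:
C[0][0] = 2×0 + 3×2 = 6
C[0][1] = 2×2 + 3×0 = 4
C[1][0] = 3×0 + -2×2 = -4
C[1][1] = 3×2 + -2×0 = 6
Result: [[6, 4], [-4, 6]]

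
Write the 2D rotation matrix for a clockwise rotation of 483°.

Rotation matrix formula: [[cos θ, -sin θ], [sin θ, cos θ]]
A clockwise rotation by 483° is equivalent to a counterclockwise rotation by -483°.
For θ = -483°:
cos(-483°) = -0.5446
sin(-483°) = -0.8387
Result: [[-0.5446, 0.8387], [-0.8387, -0.5446]]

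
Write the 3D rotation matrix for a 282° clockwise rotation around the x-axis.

Rotation matrix for clockwise 282° around x-axis:
A clockwise rotation by 282° is a counterclockwise rotation by -282°.
cos(-282°) = 0.2079, sin(-282°) = 0.9781
Result: [[1, 0, 0], [0, 0.2079, -0.9781], [0, 0.9781, 0.2079]]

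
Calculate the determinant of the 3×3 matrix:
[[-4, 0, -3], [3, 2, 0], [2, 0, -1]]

Expansion along first row:
det = -4·det([[2,0],[0,-1]]) - 0·det([[3,0],[2,-1]]) + -3·det([[3,2],[2,0]])
    = -4·(2·-1 - 0·0) - 0·(3·-1 - 0·2) + -3·(3·0 - 2·2)
    = -4·-2 - 0·-3 + -3·-4
    = 8 + 0 + 12 = 20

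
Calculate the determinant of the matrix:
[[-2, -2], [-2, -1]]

For a 2×2 matrix [[a, b], [c, d]], det = ad - bc
det = (-2)(-1) - (-2)(-2) = 2 - 4 = -2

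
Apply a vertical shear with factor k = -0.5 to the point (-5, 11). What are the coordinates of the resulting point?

Shear matrix for vertical shear with factor k = -0.5:
[[1, 0], [-0.50, 1]]
Result: (-5, 11) → (-5, 13.5)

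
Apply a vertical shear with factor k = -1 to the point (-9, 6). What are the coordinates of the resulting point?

Shear matrix for vertical shear with factor k = -1:
[[1, 0], [-1, 1]]
Result: (-9, 6) → (-9, 15)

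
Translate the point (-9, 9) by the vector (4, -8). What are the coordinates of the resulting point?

Translation by (4, -8) (homogeneous matrix [[1, 0, 4], [0, 1, -8], [0, 0, 1]]):
x' = -9 + 4 = -5
y' = 9 + -8 = 1
Result: (-5, 1)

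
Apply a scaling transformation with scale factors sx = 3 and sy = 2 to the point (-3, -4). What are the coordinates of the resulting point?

Scaling matrix:
[[3, 0], [0, 2]]
Result: (-3 × 3, -4 × 2) = (-9, -8)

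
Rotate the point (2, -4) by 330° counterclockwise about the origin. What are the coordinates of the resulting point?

Rotation matrix for 330°: [[cos 330°, -sin 330°], [sin 330°, cos 330°]] ≈ [[0.866025, 0.500000], [-0.500000, 0.866025]]
[[0.866025, 0.500000], [-0.500000, 0.866025]] × [2, -4]ᵀ ≈ [-0.2679, -4.4641]ᵀ
Result: (-0.2679, -4.4641)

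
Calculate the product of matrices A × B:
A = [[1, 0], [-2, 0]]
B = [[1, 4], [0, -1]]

Matrix multiplication:
C[0][0] = 1×1 + 0×0 = 1
C[0][1] = 1×4 + 0×-1 = 4
C[1][0] = -2×1 + 0×0 = -2
C[1][1] = -2×4 + 0×-1 = -8
Result: [[1, 4], [-2, -8]]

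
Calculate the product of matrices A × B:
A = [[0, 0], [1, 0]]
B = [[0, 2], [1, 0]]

Matrix multiplication:
C[0][0] = 0×0 + 0×1 = 0
C[0][1] = 0×2 + 0×0 = 0
C[1][0] = 1×0 + 0×1 = 0
C[1][1] = 1×2 + 0×0 = 2
Result: [[0, 0], [0, 2]]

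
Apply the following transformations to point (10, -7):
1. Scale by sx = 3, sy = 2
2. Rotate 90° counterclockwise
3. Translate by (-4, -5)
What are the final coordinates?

Step 1: Scale → (30, -14)
Step 2: Rotate 90° → (14, 30)
Step 3: Translate → (10, 25)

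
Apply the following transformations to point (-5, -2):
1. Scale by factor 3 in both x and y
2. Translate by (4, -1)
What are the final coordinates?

Step 1: Scale (-5, -2) by 3 → (-15, -6)
Step 2: Translate by (4, -1) → (-11, -7)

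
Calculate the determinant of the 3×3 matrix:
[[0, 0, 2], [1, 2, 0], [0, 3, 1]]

Expansion along first row:
det = 0·det([[2,0],[3,1]]) - 0·det([[1,0],[0,1]]) + 2·det([[1,2],[0,3]])
    = 0·(2·1 - 0·3) - 0·(1·1 - 0·0) + 2·(1·3 - 2·0)
    = 0·2 - 0·1 + 2·3
    = 0 + 0 + 6 = 6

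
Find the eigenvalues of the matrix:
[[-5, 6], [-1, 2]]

Characteristic equation: det(A - λI) = 0
λ² - (trace)λ + (det) = 0
trace = -5 + 2 = -3, det = (-5)(2) - (6)(-1) = -4
λ² - (-3)λ + (-4) = 0
λ = (-3 ± √((-3)² - 4·(-4))) / 2 = (-3 ± √25) / 2
Solving: λ = -4, 1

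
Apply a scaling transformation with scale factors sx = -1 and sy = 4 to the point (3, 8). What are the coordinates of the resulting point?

Scaling matrix:
[[-1, 0], [0, 4]]
Result: (3 × -1, 8 × 4) = (-3, 32)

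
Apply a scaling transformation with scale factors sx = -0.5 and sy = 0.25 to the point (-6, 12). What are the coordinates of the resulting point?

Scaling matrix:
[[-0.50, 0], [0, 0.25]]
Result: (-6 × -0.5, 12 × 0.25) = (3, 3)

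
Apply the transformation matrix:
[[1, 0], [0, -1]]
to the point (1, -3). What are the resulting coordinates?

Matrix multiplication:
[[1, 0], [0, -1]] × [1, -3]ᵀ
= [(1)(1) + (0)(-3), (0)(1) + (-1)(-3)]ᵀ
= [1, 3]ᵀ
Result: (1, 3)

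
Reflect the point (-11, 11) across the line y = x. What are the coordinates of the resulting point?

Reflection across line y = x: (-11, 11) → (11, -11)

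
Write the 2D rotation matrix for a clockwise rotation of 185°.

Rotation matrix formula: [[cos θ, -sin θ], [sin θ, cos θ]]
A clockwise rotation by 185° is equivalent to a counterclockwise rotation by -185°.
For θ = -185°:
cos(-185°) = -0.9962
sin(-185°) = 0.0872
Result: [[-0.9962, -0.0872], [0.0872, -0.9962]]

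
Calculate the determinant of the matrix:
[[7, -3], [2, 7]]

For a 2×2 matrix [[a, b], [c, d]], det = ad - bc
det = (7)(7) - (-3)(2) = 49 - -6 = 55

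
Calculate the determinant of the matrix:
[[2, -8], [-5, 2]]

For a 2×2 matrix [[a, b], [c, d]], det = ad - bc
det = (2)(2) - (-8)(-5) = 4 - 40 = -36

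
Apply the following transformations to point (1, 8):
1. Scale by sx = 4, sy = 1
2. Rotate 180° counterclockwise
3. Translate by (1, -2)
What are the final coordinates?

Step 1: Scale → (4, 8)
Step 2: Rotate 180° → (-4, -8)
Step 3: Translate → (-3, -10)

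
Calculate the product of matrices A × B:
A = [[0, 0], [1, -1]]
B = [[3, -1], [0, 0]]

Matrix multiplication:
C[0][0] = 0×3 + 0×0 = 0
C[0][1] = 0×-1 + 0×0 = 0
C[1][0] = 1×3 + -1×0 = 3
C[1][1] = 1×-1 + -1×0 = -1
Result: [[0, 0], [3, -1]]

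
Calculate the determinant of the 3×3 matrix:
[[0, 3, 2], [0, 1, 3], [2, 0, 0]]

Expansion along first row:
det = 0·det([[1,3],[0,0]]) - 3·det([[0,3],[2,0]]) + 2·det([[0,1],[2,0]])
    = 0·(1·0 - 3·0) - 3·(0·0 - 3·2) + 2·(0·0 - 1·2)
    = 0·0 - 3·-6 + 2·-2
    = 0 + 18 + -4 = 14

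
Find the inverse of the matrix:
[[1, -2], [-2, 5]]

For [[a,b],[c,d]], inverse = (1/det)·[[d,-b],[-c,a]]
det = (1)(5) - (-2)(-2) = 5 - 4 = 1
Inverse = [[5, 2], [2, 1]]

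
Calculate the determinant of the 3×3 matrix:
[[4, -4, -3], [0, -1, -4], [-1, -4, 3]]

Expansion along first row:
det = 4·det([[-1,-4],[-4,3]]) - -4·det([[0,-4],[-1,3]]) + -3·det([[0,-1],[-1,-4]])
    = 4·(-1·3 - -4·-4) - -4·(0·3 - -4·-1) + -3·(0·-4 - -1·-1)
    = 4·-19 - -4·-4 + -3·-1
    = -76 + -16 + 3 = -89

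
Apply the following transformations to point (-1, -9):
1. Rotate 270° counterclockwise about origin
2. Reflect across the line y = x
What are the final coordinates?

Step 1: Rotate 270° → (-9, 1)
Step 2: Reflect across line y = x → (1, -9)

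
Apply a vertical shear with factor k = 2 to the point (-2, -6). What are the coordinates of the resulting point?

Shear matrix for vertical shear with factor k = 2:
[[1, 0], [2, 1]]
Result: (-2, -6) → (-2, -10)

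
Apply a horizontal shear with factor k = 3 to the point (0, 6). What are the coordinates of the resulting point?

Shear matrix for horizontal shear with factor k = 3:
[[1, 3], [0, 1]]
Result: (0, 6) → (18, 6)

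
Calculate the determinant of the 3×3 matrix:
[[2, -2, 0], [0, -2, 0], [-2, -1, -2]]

Expansion along first row:
det = 2·det([[-2,0],[-1,-2]]) - -2·det([[0,0],[-2,-2]]) + 0·det([[0,-2],[-2,-1]])
    = 2·(-2·-2 - 0·-1) - -2·(0·-2 - 0·-2) + 0·(0·-1 - -2·-2)
    = 2·4 - -2·0 + 0·-4
    = 8 + 0 + 0 = 8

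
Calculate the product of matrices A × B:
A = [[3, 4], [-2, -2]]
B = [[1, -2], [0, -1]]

Matrix multiplication:
C[0][0] = 3×1 + 4×0 = 3
C[0][1] = 3×-2 + 4×-1 = -10
C[1][0] = -2×1 + -2×0 = -2
C[1][1] = -2×-2 + -2×-1 = 6
Result: [[3, -10], [-2, 6]]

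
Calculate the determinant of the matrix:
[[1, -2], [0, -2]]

For a 2×2 matrix [[a, b], [c, d]], det = ad - bc
det = (1)(-2) - (-2)(0) = -2 - 0 = -2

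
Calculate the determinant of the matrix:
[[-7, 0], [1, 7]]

For a 2×2 matrix [[a, b], [c, d]], det = ad - bc
det = (-7)(7) - (0)(1) = -49 - 0 = -49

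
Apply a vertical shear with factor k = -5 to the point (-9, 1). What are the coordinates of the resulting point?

Shear matrix for vertical shear with factor k = -5:
[[1, 0], [-5, 1]]
Result: (-9, 1) → (-9, 46)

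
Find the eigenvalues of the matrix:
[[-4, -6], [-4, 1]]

Characteristic equation: det(A - λI) = 0
λ² - (trace)λ + (det) = 0
trace = -4 + 1 = -3, det = (-4)(1) - (-6)(-4) = -28
λ² - (-3)λ + (-28) = 0
λ = (-3 ± √((-3)² - 4·(-28))) / 2 = (-3 ± √121) / 2
Solving: λ = -7, 4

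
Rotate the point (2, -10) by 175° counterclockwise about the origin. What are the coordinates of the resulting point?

Rotation matrix for 175°: [[cos 175°, -sin 175°], [sin 175°, cos 175°]] ≈ [[-0.996195, -0.087156], [0.087156, -0.996195]]
[[-0.996195, -0.087156], [0.087156, -0.996195]] × [2, -10]ᵀ ≈ [-1.1208, 10.1363]ᵀ
Result: (-1.1208, 10.1363)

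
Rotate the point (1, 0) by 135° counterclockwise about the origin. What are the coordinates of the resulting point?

Rotation matrix for 135°: [[cos 135°, -sin 135°], [sin 135°, cos 135°]] ≈ [[-0.707107, -0.707107], [0.707107, -0.707107]]
[[-0.707107, -0.707107], [0.707107, -0.707107]] × [1, 0]ᵀ ≈ [-0.7071, 0.7071]ᵀ
Result: (-0.7071, 0.7071)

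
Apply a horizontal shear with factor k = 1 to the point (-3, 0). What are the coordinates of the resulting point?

Shear matrix for horizontal shear with factor k = 1:
[[1, 1], [0, 1]]
Result: (-3, 0) → (-3, 0)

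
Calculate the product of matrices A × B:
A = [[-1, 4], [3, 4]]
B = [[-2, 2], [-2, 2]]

Matrix multiplication:
C[0][0] = -1×-2 + 4×-2 = -6
C[0][1] = -1×2 + 4×2 = 6
C[1][0] = 3×-2 + 4×-2 = -14
C[1][1] = 3×2 + 4×2 = 14
Result: [[-6, 6], [-14, 14]]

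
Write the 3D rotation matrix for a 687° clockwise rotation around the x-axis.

Rotation matrix for clockwise 687° around x-axis:
A clockwise rotation by 687° is a counterclockwise rotation by -687°.
cos(-687°) = 0.8387, sin(-687°) = 0.5446
Result: [[1, 0, 0], [0, 0.8387, -0.5446], [0, 0.5446, 0.8387]]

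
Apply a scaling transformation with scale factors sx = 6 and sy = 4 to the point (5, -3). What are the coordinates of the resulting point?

Scaling matrix:
[[6, 0], [0, 4]]
Result: (5 × 6, -3 × 4) = (30, -12)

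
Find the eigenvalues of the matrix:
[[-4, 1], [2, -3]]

Characteristic equation: det(A - λI) = 0
λ² - (trace)λ + (det) = 0
trace = -4 + -3 = -7, det = (-4)(-3) - (1)(2) = 10
λ² - (-7)λ + (10) = 0
λ = (-7 ± √((-7)² - 4·(10))) / 2 = (-7 ± √9) / 2
Solving: λ = -5, -2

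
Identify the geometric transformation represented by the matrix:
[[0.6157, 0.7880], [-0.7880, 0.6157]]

This matrix represents: rotation by 308° counterclockwise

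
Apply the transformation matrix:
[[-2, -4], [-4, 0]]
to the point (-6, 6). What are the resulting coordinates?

Matrix multiplication:
[[-2, -4], [-4, 0]] × [-6, 6]ᵀ
= [(-2)(-6) + (-4)(6), (-4)(-6) + (0)(6)]ᵀ
= [-12, 24]ᵀ
Result: (-12, 24)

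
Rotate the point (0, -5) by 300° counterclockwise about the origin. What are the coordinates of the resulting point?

Rotation matrix for 300°: [[cos 300°, -sin 300°], [sin 300°, cos 300°]] ≈ [[0.500000, 0.866025], [-0.866025, 0.500000]]
[[0.500000, 0.866025], [-0.866025, 0.500000]] × [0, -5]ᵀ ≈ [-4.3301, -2.5000]ᵀ
Result: (-4.3301, -2.5000)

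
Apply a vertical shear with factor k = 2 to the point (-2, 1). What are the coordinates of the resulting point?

Shear matrix for vertical shear with factor k = 2:
[[1, 0], [2, 1]]
Result: (-2, 1) → (-2, -3)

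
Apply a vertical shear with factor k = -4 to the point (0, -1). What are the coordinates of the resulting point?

Shear matrix for vertical shear with factor k = -4:
[[1, 0], [-4, 1]]
Result: (0, -1) → (0, -1)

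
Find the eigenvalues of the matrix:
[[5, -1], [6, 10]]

Characteristic equation: det(A - λI) = 0
λ² - (trace)λ + (det) = 0
trace = 5 + 10 = 15, det = (5)(10) - (-1)(6) = 56
λ² - (15)λ + (56) = 0
λ = (15 ± √((15)² - 4·(56))) / 2 = (15 ± √1) / 2
Solving: λ = 7, 8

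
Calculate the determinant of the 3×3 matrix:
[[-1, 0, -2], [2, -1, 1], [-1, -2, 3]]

Expansion along first row:
det = -1·det([[-1,1],[-2,3]]) - 0·det([[2,1],[-1,3]]) + -2·det([[2,-1],[-1,-2]])
    = -1·(-1·3 - 1·-2) - 0·(2·3 - 1·-1) + -2·(2·-2 - -1·-1)
    = -1·-1 - 0·7 + -2·-5
    = 1 + 0 + 10 = 11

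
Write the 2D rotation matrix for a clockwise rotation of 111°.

Rotation matrix formula: [[cos θ, -sin θ], [sin θ, cos θ]]
A clockwise rotation by 111° is equivalent to a counterclockwise rotation by -111°.
For θ = -111°:
cos(-111°) = -0.3584
sin(-111°) = -0.9336
Result: [[-0.3584, 0.9336], [-0.9336, -0.3584]]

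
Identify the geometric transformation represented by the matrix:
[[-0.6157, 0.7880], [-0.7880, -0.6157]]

This matrix represents: rotation by 232° counterclockwise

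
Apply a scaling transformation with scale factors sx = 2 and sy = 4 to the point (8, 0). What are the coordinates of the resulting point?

Scaling matrix:
[[2, 0], [0, 4]]
Result: (8 × 2, 0 × 4) = (16, 0)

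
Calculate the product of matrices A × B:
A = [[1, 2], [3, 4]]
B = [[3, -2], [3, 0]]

Matrix multiplication:
C[0][0] = 1×3 + 2×3 = 9
C[0][1] = 1×-2 + 2×0 = -2
C[1][0] = 3×3 + 4×3 = 21
C[1][1] = 3×-2 + 4×0 = -6
Result: [[9, -2], [21, -6]]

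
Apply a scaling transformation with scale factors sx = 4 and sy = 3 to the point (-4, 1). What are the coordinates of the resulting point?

Scaling matrix:
[[4, 0], [0, 3]]
Result: (-4 × 4, 1 × 3) = (-16, 3)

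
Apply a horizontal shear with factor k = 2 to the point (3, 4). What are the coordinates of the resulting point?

Shear matrix for horizontal shear with factor k = 2:
[[1, 2], [0, 1]]
Result: (3, 4) → (11, 4)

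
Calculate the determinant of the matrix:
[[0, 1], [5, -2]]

For a 2×2 matrix [[a, b], [c, d]], det = ad - bc
det = (0)(-2) - (1)(5) = 0 - 5 = -5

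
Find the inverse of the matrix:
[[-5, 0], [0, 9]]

For [[a,b],[c,d]], inverse = (1/det)·[[d,-b],[-c,a]]
det = (-5)(9) - (0)(0) = -45 - 0 = -45
Inverse = (1/-45)·[[9, 0], [0, -5]]
= [[-1/5, 0], [0, 1/9]]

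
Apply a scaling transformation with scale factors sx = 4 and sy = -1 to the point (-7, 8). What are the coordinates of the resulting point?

Scaling matrix:
[[4, 0], [0, -1]]
Result: (-7 × 4, 8 × -1) = (-28, -8)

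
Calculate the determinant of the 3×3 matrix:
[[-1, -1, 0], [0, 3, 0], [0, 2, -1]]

Expansion along first row:
det = -1·det([[3,0],[2,-1]]) - -1·det([[0,0],[0,-1]]) + 0·det([[0,3],[0,2]])
    = -1·(3·-1 - 0·2) - -1·(0·-1 - 0·0) + 0·(0·2 - 3·0)
    = -1·-3 - -1·0 + 0·0
    = 3 + 0 + 0 = 3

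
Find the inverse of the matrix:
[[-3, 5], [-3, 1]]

For [[a,b],[c,d]], inverse = (1/det)·[[d,-b],[-c,a]]
det = (-3)(1) - (5)(-3) = -3 - -15 = 12
Inverse = (1/12)·[[1, -5], [3, -3]]
= [[1/12, -5/12], [1/4, -1/4]]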